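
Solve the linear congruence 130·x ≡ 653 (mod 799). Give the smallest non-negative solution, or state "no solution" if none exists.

761

First find gcd(130, 799):
799 = 6*130 + 19
130 = 6*19 + 16
19 = 1*16 + 3
16 = 5*3 + 1
3 = 3*1 + 0
gcd = 1, so a unique solution mod 799 exists.
Back-substitute for the Bézout coefficients:
1 = 16 − 5·3
1 = −5·19 + 6·16
1 = 6·130 − 41·19
1 = −41·799 + 252·130
So 130·(252) ≡ 1 (mod 799), giving 130⁻¹ ≡ 252.
x ≡ 130⁻¹·653 ≡ 252·653 ≡ 761 (mod 799).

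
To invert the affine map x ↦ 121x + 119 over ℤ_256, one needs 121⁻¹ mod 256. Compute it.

201

Run Euclid on (256, 121):
256 = 2×121 + 14
121 = 8×14 + 9
14 = 1×9 + 5
9 = 1×5 + 4
5 = 1×4 + 1
4 = 4×1 + 0
Since gcd(121, 256) = 1, back-substitute to write 1 as a combination:
1 = 5 − 4
1 = −9 + 2·5
1 = 2·14 − 3·9
1 = −3·121 + 26·14
1 = 26·256 − 55·121
Hence 121⁻¹ ≡ -55 ≡ 201 (mod 256).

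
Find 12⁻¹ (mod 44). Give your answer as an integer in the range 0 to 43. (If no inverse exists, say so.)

Compute gcd(12, 44):
44 = 3·12 + 8
12 = 1·8 + 4
8 = 2·4 + 0
gcd(12, 44) = 4 ≠ 1, so 12 has no multiplicative inverse modulo 44.

no inverse exists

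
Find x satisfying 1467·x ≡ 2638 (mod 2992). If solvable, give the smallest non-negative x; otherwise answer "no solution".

First find gcd(1467, 2992):
2992 = 2×1467 + 58
1467 = 25×58 + 17
58 = 3×17 + 7
17 = 2×7 + 3
7 = 2×3 + 1
3 = 3×1 + 0
gcd = 1, so a unique solution mod 2992 exists.
Back-substitute for the Bézout coefficients:
1 = 7 − 2·3
1 = −2·17 + 5·7
1 = 5·58 − 17·17
1 = −17·1467 + 430·58
1 = 430·2992 − 877·1467
So 1467·(-877) ≡ 1 (mod 2992), giving 1467⁻¹ ≡ 2115.
x ≡ 1467⁻¹·2638 ≡ 2115·2638 ≡ 2282 (mod 2992).

2282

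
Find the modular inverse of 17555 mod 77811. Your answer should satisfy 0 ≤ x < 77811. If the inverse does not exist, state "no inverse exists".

Extended Euclidean algorithm:
77811 = 4*17555 + 7591
17555 = 2*7591 + 2373
7591 = 3*2373 + 472
2373 = 5*472 + 13
472 = 36*13 + 4
13 = 3*4 + 1
4 = 4*1 + 0
gcd = 1, so the inverse exists. Back-substitute:
1 = 13 − 3·4
1 = −3·472 + 109·13
1 = 109·2373 − 548·472
1 = −548·7591 + 1753·2373
1 = 1753·17555 − 4054·7591
1 = −4054·77811 + 17969·17555
So 17555·17969 ≡ 1 (mod 77811).

17969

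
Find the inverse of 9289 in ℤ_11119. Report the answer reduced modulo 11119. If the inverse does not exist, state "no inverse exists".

480

Apply the Euclidean algorithm to 11119 and 9289:
11119 = 1*9289 + 1830
9289 = 5*1830 + 139
1830 = 13*139 + 23
139 = 6*23 + 1
23 = 23*1 + 0
Since gcd(9289, 11119) = 1, back-substitute to write 1 as a combination:
1 = 139 − 6·23
1 = −6·1830 + 79·139
1 = 79·9289 − 401·1830
1 = −401·11119 + 480·9289
So 9289·480 ≡ 1 (mod 11119).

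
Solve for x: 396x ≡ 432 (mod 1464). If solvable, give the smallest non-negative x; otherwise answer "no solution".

112

First find gcd(396, 1464):
1464 = 3·396 + 276
396 = 1·276 + 120
276 = 2·120 + 36
120 = 3·36 + 12
36 = 3·12 + 0
gcd = 12 and 12 | 432, so solutions exist. Divide through by 12: 33x ≡ 36 (mod 122).
Now find 33⁻¹ mod 122:
122 = 3·33 + 23
33 = 1·23 + 10
23 = 2·10 + 3
10 = 3·3 + 1
3 = 3·1 + 0
Back-substitute:
1 = 10 − 3·3
1 = −3·23 + 7·10
1 = 7·33 − 10·23
1 = −10·122 + 37·33
So 33⁻¹ ≡ 37 (mod 122).
Then x ≡ 37·36 ≡ 112 (mod 122); the smallest non-negative solution is x = 112.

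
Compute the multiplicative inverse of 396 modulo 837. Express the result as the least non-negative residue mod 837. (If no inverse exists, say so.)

Euclidean algorithm on 837, 396:
837 = 2×396 + 45
396 = 8×45 + 36
45 = 1×36 + 9
36 = 4×9 + 0
The gcd is 9, not 1, hence no inverse exists.

no inverse exists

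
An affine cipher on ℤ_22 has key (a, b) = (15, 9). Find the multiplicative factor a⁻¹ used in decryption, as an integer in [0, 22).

3

Apply the Euclidean algorithm to 22 and 15:
22 = 1*15 + 7
15 = 2*7 + 1
7 = 7*1 + 0
gcd = 1, so the inverse exists. Back-substitute:
1 = 15 − 2·7
1 = −2·22 + 3·15
So 15·3 ≡ 1 (mod 22).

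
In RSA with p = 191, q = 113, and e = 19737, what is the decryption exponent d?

11433

φ(n) = (p−1)(q−1) = 190·112 = 21280.
Need d with 19737·d ≡ 1 (mod 21280). Apply the extended Euclidean algorithm:
21280 = 1·19737 + 1543
19737 = 12·1543 + 1221
1543 = 1·1221 + 322
1221 = 3·322 + 255
322 = 1·255 + 67
255 = 3·67 + 54
67 = 1·54 + 13
54 = 4·13 + 2
13 = 6·2 + 1
2 = 2·1 + 0
Back-substitute:
1 = 13 − 6·2
1 = −6·54 + 25·13
1 = 25·67 − 31·54
1 = −31·255 + 118·67
1 = 118·322 − 149·255
1 = −149·1221 + 565·322
1 = 565·1543 − 714·1221
1 = −714·19737 + 9133·1543
1 = 9133·21280 − 9847·19737
So 19737·(-9847) ≡ 1 (mod 21280), hence d ≡ -9847 ≡ 11433 (mod 21280).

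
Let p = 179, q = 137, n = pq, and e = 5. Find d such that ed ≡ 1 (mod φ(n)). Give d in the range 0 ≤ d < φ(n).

φ(n) = (p−1)(q−1) = 178·136 = 24208.
Need d with 5·d ≡ 1 (mod 24208). Apply the extended Euclidean algorithm:
24208 = 4841*5 + 3
5 = 1*3 + 2
3 = 1*2 + 1
2 = 2*1 + 0
Back-substitute:
1 = 3 − 2
1 = −5 + 2·3
1 = 2·24208 − 9683·5
So 5·(-9683) ≡ 1 (mod 24208), hence d ≡ -9683 ≡ 14525 (mod 24208).

14525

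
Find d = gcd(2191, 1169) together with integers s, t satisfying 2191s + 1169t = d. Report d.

Euclidean algorithm:
2191 = 1×1169 + 1022
1169 = 1×1022 + 147
1022 = 6×147 + 140
147 = 1×140 + 7
140 = 20×7 + 0
gcd(2191, 1169) = 7.
Back-substituting:
7 = 147 − 140
7 = −1022 + 7·147
7 = 7·1169 − 8·1022
7 = −8·2191 + 15·1169
So 7 = (-8)·2191 + (15)·1169.

7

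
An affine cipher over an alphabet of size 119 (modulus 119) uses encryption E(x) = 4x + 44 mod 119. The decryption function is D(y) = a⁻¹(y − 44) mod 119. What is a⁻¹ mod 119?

30

Extended Euclidean algorithm:
119 = 29×4 + 3
4 = 1×3 + 1
3 = 3×1 + 0
gcd = 1, so the inverse exists. Back-substitute:
1 = 4 − 3
1 = −119 + 30·4
So 4·30 ≡ 1 (mod 119).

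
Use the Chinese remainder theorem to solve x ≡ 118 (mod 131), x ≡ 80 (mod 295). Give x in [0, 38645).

Write x = 118 + 131·k. Then 131·k ≡ 80 − 118 ≡ 257 (mod 295).
Need 131⁻¹ mod 295. Extended Euclid on (295, 131):
295 = 2×131 + 33
131 = 3×33 + 32
33 = 1×32 + 1
32 = 32×1 + 0
Back-substitute:
1 = 33 − 32
1 = −131 + 4·33
1 = 4·295 − 9·131
131⁻¹ ≡ 286 (mod 295), so k ≡ 286·257 ≡ 47 (mod 295).
x = 118 + 131·47 = 6275.

6275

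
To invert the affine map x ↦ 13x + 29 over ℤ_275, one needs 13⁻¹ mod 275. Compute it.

Run Euclid on (275, 13):
275 = 21*13 + 2
13 = 6*2 + 1
2 = 2*1 + 0
gcd = 1, so the inverse exists. Back-substitute:
1 = 13 − 6·2
1 = −6·275 + 127·13
So 13·127 ≡ 1 (mod 275).

127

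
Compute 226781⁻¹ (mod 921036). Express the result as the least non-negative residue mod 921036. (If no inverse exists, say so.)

831329

gcd(921036, 226781) by repeated division:
921036 = 4×226781 + 13912
226781 = 16×13912 + 4189
13912 = 3×4189 + 1345
4189 = 3×1345 + 154
1345 = 8×154 + 113
154 = 1×113 + 41
113 = 2×41 + 31
41 = 1×31 + 10
31 = 3×10 + 1
10 = 10×1 + 0
Since gcd(226781, 921036) = 1, back-substitute to write 1 as a combination:
1 = 31 − 3·10
1 = −3·41 + 4·31
1 = 4·113 − 11·41
1 = −11·154 + 15·113
1 = 15·1345 − 131·154
1 = −131·4189 + 408·1345
1 = 408·13912 − 1355·4189
1 = −1355·226781 + 22088·13912
1 = 22088·921036 − 89707·226781
Hence 226781⁻¹ ≡ -89707 ≡ 831329 (mod 921036).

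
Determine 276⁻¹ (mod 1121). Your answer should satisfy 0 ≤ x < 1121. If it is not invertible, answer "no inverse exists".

Apply the Euclidean algorithm to 1121 and 276:
1121 = 4*276 + 17
276 = 16*17 + 4
17 = 4*4 + 1
4 = 4*1 + 0
The gcd is 1. Working backward:
1 = 17 − 4·4
1 = −4·276 + 65·17
1 = 65·1121 − 264·276
So 276·(-264) ≡ 1 (mod 1121), and -264 ≡ 857 (mod 1121).

857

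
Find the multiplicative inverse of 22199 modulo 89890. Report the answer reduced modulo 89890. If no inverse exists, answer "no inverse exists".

Extended Euclidean algorithm:
89890 = 4*22199 + 1094
22199 = 20*1094 + 319
1094 = 3*319 + 137
319 = 2*137 + 45
137 = 3*45 + 2
45 = 22*2 + 1
2 = 2*1 + 0
Since gcd(22199, 89890) = 1, back-substitute to write 1 as a combination:
1 = 45 − 22·2
1 = −22·137 + 67·45
1 = 67·319 − 156·137
1 = −156·1094 + 535·319
1 = 535·22199 − 10856·1094
1 = −10856·89890 + 43959·22199
So 22199·43959 ≡ 1 (mod 89890).

43959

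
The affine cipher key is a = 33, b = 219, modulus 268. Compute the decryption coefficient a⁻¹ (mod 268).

gcd(268, 33) by repeated division:
268 = 8×33 + 4
33 = 8×4 + 1
4 = 4×1 + 0
gcd = 1, so the inverse exists. Back-substitute:
1 = 33 − 8·4
1 = −8·268 + 65·33
So 33·65 ≡ 1 (mod 268).

65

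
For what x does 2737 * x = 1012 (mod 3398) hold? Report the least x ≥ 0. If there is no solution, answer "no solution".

1114

First find gcd(2737, 3398):
3398 = 1×2737 + 661
2737 = 4×661 + 93
661 = 7×93 + 10
93 = 9×10 + 3
10 = 3×3 + 1
3 = 3×1 + 0
gcd = 1, so a unique solution mod 3398 exists.
Back-substitute for the Bézout coefficients:
1 = 10 − 3·3
1 = −3·93 + 28·10
1 = 28·661 − 199·93
1 = −199·2737 + 824·661
1 = 824·3398 − 1023·2737
So 2737·(-1023) ≡ 1 (mod 3398), giving 2737⁻¹ ≡ 2375.
x ≡ 2737⁻¹·1012 ≡ 2375·1012 ≡ 1114 (mod 3398).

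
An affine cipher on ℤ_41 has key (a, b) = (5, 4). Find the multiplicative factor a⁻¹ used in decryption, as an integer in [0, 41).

Extended Euclidean algorithm:
41 = 8*5 + 1
5 = 5*1 + 0
gcd = 1, so the inverse exists. Back-substitute:
1 = 41 − 8·5
Thus 5·(-8) ≡ 1 (mod 41); reducing, -8 mod 41 = 33.

33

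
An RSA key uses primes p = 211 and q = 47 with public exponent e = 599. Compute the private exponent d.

φ(n) = (p−1)(q−1) = 210·46 = 9660.
Need d with 599·d ≡ 1 (mod 9660). Apply the extended Euclidean algorithm:
9660 = 16·599 + 76
599 = 7·76 + 67
76 = 1·67 + 9
67 = 7·9 + 4
9 = 2·4 + 1
4 = 4·1 + 0
Back-substitute:
1 = 9 − 2·4
1 = −2·67 + 15·9
1 = 15·76 − 17·67
1 = −17·599 + 134·76
1 = 134·9660 − 2161·599
So 599·(-2161) ≡ 1 (mod 9660), hence d ≡ -2161 ≡ 7499 (mod 9660).

7499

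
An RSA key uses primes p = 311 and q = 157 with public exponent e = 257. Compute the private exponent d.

27473

φ(n) = (p−1)(q−1) = 310·156 = 48360.
Need d with 257·d ≡ 1 (mod 48360). Apply the extended Euclidean algorithm:
48360 = 188·257 + 44
257 = 5·44 + 37
44 = 1·37 + 7
37 = 5·7 + 2
7 = 3·2 + 1
2 = 2·1 + 0
Back-substitute:
1 = 7 − 3·2
1 = −3·37 + 16·7
1 = 16·44 − 19·37
1 = −19·257 + 111·44
1 = 111·48360 − 20887·257
So 257·(-20887) ≡ 1 (mod 48360), hence d ≡ -20887 ≡ 27473 (mod 48360).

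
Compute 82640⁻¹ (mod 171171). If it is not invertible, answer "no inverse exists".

Apply the Euclidean algorithm to 171171 and 82640:
171171 = 2×82640 + 5891
82640 = 14×5891 + 166
5891 = 35×166 + 81
166 = 2×81 + 4
81 = 20×4 + 1
4 = 4×1 + 0
The gcd is 1. Working backward:
1 = 81 − 20·4
1 = −20·166 + 41·81
1 = 41·5891 − 1455·166
1 = −1455·82640 + 20411·5891
1 = 20411·171171 − 42277·82640
Hence 82640⁻¹ ≡ -42277 ≡ 128894 (mod 171171).

128894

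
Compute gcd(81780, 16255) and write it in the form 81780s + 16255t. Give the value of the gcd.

5

Repeated division:
81780 = 5·16255 + 505
16255 = 32·505 + 95
505 = 5·95 + 30
95 = 3·30 + 5
30 = 6·5 + 0
gcd(81780, 16255) = 5.
Working backward:
5 = 95 − 3·30
5 = −3·505 + 16·95
5 = 16·16255 − 515·505
5 = −515·81780 + 2591·16255
So 5 = (-515)·81780 + (2591)·16255.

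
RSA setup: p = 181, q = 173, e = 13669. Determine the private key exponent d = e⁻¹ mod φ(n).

φ(n) = (p−1)(q−1) = 180·172 = 30960.
Need d with 13669·d ≡ 1 (mod 30960). Apply the extended Euclidean algorithm:
30960 = 2*13669 + 3622
13669 = 3*3622 + 2803
3622 = 1*2803 + 819
2803 = 3*819 + 346
819 = 2*346 + 127
346 = 2*127 + 92
127 = 1*92 + 35
92 = 2*35 + 22
35 = 1*22 + 13
22 = 1*13 + 9
13 = 1*9 + 4
9 = 2*4 + 1
4 = 4*1 + 0
Back-substitute:
1 = 9 − 2·4
1 = −2·13 + 3·9
1 = 3·22 − 5·13
1 = −5·35 + 8·22
1 = 8·92 − 21·35
1 = −21·127 + 29·92
1 = 29·346 − 79·127
1 = −79·819 + 187·346
1 = 187·2803 − 640·819
1 = −640·3622 + 827·2803
1 = 827·13669 − 3121·3622
1 = −3121·30960 + 7069·13669
So 13669·7069 ≡ 1 (mod 30960), hence d = 7069.

7069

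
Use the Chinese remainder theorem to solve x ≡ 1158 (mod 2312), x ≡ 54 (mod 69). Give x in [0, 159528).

Write x = 1158 + 2312·k. Then 2312·k ≡ 54 − 1158 ≡ 0 (mod 69).
Need 2312⁻¹ mod 69. Extended Euclid on (69, 35):
69 = 1×35 + 34
35 = 1×34 + 1
34 = 34×1 + 0
Back-substitute:
1 = 35 − 34
1 = −69 + 2·35
2312⁻¹ ≡ 2 (mod 69), so k ≡ 2·0 ≡ 0 (mod 69).
x = 1158 + 2312·0 = 1158.

1158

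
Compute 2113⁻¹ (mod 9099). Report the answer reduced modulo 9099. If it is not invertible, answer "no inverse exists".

Run Euclid on (9099, 2113):
9099 = 4·2113 + 647
2113 = 3·647 + 172
647 = 3·172 + 131
172 = 1·131 + 41
131 = 3·41 + 8
41 = 5·8 + 1
8 = 8·1 + 0
gcd = 1, so the inverse exists. Back-substitute:
1 = 41 − 5·8
1 = −5·131 + 16·41
1 = 16·172 − 21·131
1 = −21·647 + 79·172
1 = 79·2113 − 258·647
1 = −258·9099 + 1111·2113
So 2113·1111 ≡ 1 (mod 9099).

1111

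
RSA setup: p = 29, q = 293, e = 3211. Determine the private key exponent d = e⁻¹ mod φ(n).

φ(n) = (p−1)(q−1) = 28·292 = 8176.
Need d with 3211·d ≡ 1 (mod 8176). Apply the extended Euclidean algorithm:
8176 = 2×3211 + 1754
3211 = 1×1754 + 1457
1754 = 1×1457 + 297
1457 = 4×297 + 269
297 = 1×269 + 28
269 = 9×28 + 17
28 = 1×17 + 11
17 = 1×11 + 6
11 = 1×6 + 5
6 = 1×5 + 1
5 = 5×1 + 0
Back-substitute:
1 = 6 − 5
1 = −11 + 2·6
1 = 2·17 − 3·11
1 = −3·28 + 5·17
1 = 5·269 − 48·28
1 = −48·297 + 53·269
1 = 53·1457 − 260·297
1 = −260·1754 + 313·1457
1 = 313·3211 − 573·1754
1 = −573·8176 + 1459·3211
So 3211·1459 ≡ 1 (mod 8176), hence d = 1459.

1459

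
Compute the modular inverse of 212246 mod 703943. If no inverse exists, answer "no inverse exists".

Extended Euclidean algorithm:
703943 = 3·212246 + 67205
212246 = 3·67205 + 10631
67205 = 6·10631 + 3419
10631 = 3·3419 + 374
3419 = 9·374 + 53
374 = 7·53 + 3
53 = 17·3 + 2
3 = 1·2 + 1
2 = 2·1 + 0
gcd = 1, so the inverse exists. Back-substitute:
1 = 3 − 2
1 = −53 + 18·3
1 = 18·374 − 127·53
1 = −127·3419 + 1161·374
1 = 1161·10631 − 3610·3419
1 = −3610·67205 + 22821·10631
1 = 22821·212246 − 72073·67205
1 = −72073·703943 + 239040·212246
So 212246·239040 ≡ 1 (mod 703943).

239040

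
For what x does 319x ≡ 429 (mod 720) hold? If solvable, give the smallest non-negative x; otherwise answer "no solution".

51

First find gcd(319, 720):
720 = 2*319 + 82
319 = 3*82 + 73
82 = 1*73 + 9
73 = 8*9 + 1
9 = 9*1 + 0
gcd = 1, so a unique solution mod 720 exists.
Back-substitute for the Bézout coefficients:
1 = 73 − 8·9
1 = −8·82 + 9·73
1 = 9·319 − 35·82
1 = −35·720 + 79·319
So 319·(79) ≡ 1 (mod 720), giving 319⁻¹ ≡ 79.
x ≡ 319⁻¹·429 ≡ 79·429 ≡ 51 (mod 720).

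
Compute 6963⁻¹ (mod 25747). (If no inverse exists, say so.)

gcd(25747, 6963) by repeated division:
25747 = 3×6963 + 4858
6963 = 1×4858 + 2105
4858 = 2×2105 + 648
2105 = 3×648 + 161
648 = 4×161 + 4
161 = 40×4 + 1
4 = 4×1 + 0
gcd = 1, so the inverse exists. Back-substitute:
1 = 161 − 40·4
1 = −40·648 + 161·161
1 = 161·2105 − 523·648
1 = −523·4858 + 1207·2105
1 = 1207·6963 − 1730·4858
1 = −1730·25747 + 6397·6963
So 6963·6397 ≡ 1 (mod 25747).

6397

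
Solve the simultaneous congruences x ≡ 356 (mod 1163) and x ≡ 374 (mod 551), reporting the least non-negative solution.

Write x = 356 + 1163·k. Then 1163·k ≡ 374 − 356 ≡ 18 (mod 551).
Need 1163⁻¹ mod 551. Extended Euclid on (551, 61):
551 = 9·61 + 2
61 = 30·2 + 1
2 = 2·1 + 0
Back-substitute:
1 = 61 − 30·2
1 = −30·551 + 271·61
1163⁻¹ ≡ 271 (mod 551), so k ≡ 271·18 ≡ 470 (mod 551).
x = 356 + 1163·470 = 546966.

546966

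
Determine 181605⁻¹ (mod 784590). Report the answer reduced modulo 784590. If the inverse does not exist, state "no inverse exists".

Euclidean algorithm on 784590, 181605:
784590 = 4·181605 + 58170
181605 = 3·58170 + 7095
58170 = 8·7095 + 1410
7095 = 5·1410 + 45
1410 = 31·45 + 15
45 = 3·15 + 0
gcd(181605, 784590) = 15 ≠ 1, so 181605 has no multiplicative inverse modulo 784590.

no inverse exists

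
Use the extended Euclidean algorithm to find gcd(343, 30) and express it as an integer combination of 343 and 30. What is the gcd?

1

Euclidean algorithm:
343 = 11×30 + 13
30 = 2×13 + 4
13 = 3×4 + 1
4 = 4×1 + 0
gcd(343, 30) = 1.
Back-substituting:
1 = 13 − 3·4
1 = −3·30 + 7·13
1 = 7·343 − 80·30
So 1 = (7)·343 + (-80)·30.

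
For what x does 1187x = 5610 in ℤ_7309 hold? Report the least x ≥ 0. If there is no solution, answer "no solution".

First find gcd(1187, 7309):
7309 = 6×1187 + 187
1187 = 6×187 + 65
187 = 2×65 + 57
65 = 1×57 + 8
57 = 7×8 + 1
8 = 8×1 + 0
gcd = 1, so a unique solution mod 7309 exists.
Back-substitute for the Bézout coefficients:
1 = 57 − 7·8
1 = −7·65 + 8·57
1 = 8·187 − 23·65
1 = −23·1187 + 146·187
1 = 146·7309 − 899·1187
So 1187·(-899) ≡ 1 (mod 7309), giving 1187⁻¹ ≡ 6410.
x ≡ 1187⁻¹·5610 ≡ 6410·5610 ≡ 7129 (mod 7309).

7129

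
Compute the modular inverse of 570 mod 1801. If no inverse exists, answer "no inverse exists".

Run Euclid on (1801, 570):
1801 = 3×570 + 91
570 = 6×91 + 24
91 = 3×24 + 19
24 = 1×19 + 5
19 = 3×5 + 4
5 = 1×4 + 1
4 = 4×1 + 0
gcd = 1, so the inverse exists. Back-substitute:
1 = 5 − 4
1 = −19 + 4·5
1 = 4·24 − 5·19
1 = −5·91 + 19·24
1 = 19·570 − 119·91
1 = −119·1801 + 376·570
So 570·376 ≡ 1 (mod 1801).

376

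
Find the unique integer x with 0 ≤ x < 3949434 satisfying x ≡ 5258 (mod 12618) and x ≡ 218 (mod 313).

Write x = 5258 + 12618·k. Then 12618·k ≡ 218 − 5258 ≡ 281 (mod 313).
Need 12618⁻¹ mod 313. Extended Euclid on (313, 98):
313 = 3×98 + 19
98 = 5×19 + 3
19 = 6×3 + 1
3 = 3×1 + 0
Back-substitute:
1 = 19 − 6·3
1 = −6·98 + 31·19
1 = 31·313 − 99·98
12618⁻¹ ≡ 214 (mod 313), so k ≡ 214·281 ≡ 38 (mod 313).
x = 5258 + 12618·38 = 484742.

484742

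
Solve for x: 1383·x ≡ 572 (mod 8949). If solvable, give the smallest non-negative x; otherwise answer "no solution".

gcd(1383, 8949):
8949 = 6·1383 + 651
1383 = 2·651 + 81
651 = 8·81 + 3
81 = 27·3 + 0
gcd = 3, but 3 ∤ 572, so the congruence has no solution.

no solution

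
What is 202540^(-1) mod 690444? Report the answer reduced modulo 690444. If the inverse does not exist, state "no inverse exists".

Euclidean algorithm on 690444, 202540:
690444 = 3·202540 + 82824
202540 = 2·82824 + 36892
82824 = 2·36892 + 9040
36892 = 4·9040 + 732
9040 = 12·732 + 256
732 = 2·256 + 220
256 = 1·220 + 36
220 = 6·36 + 4
36 = 9·4 + 0
Since gcd = 4 > 1, 202540 is not a unit mod 690444.

no inverse exists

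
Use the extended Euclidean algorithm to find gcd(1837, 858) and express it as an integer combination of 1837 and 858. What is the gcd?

Apply Euclid's algorithm to 1837 and 858:
1837 = 2*858 + 121
858 = 7*121 + 11
121 = 11*11 + 0
gcd(1837, 858) = 11.
Back-substituting:
11 = 858 − 7·121
11 = −7·1837 + 15·858
So 11 = (-7)·1837 + (15)·858.

11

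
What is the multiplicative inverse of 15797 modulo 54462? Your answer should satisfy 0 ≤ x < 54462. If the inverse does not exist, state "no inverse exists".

Run Euclid on (54462, 15797):
54462 = 3*15797 + 7071
15797 = 2*7071 + 1655
7071 = 4*1655 + 451
1655 = 3*451 + 302
451 = 1*302 + 149
302 = 2*149 + 4
149 = 37*4 + 1
4 = 4*1 + 0
Since gcd(15797, 54462) = 1, back-substitute to write 1 as a combination:
1 = 149 − 37·4
1 = −37·302 + 75·149
1 = 75·451 − 112·302
1 = −112·1655 + 411·451
1 = 411·7071 − 1756·1655
1 = −1756·15797 + 3923·7071
1 = 3923·54462 − 13525·15797
Hence 15797⁻¹ ≡ -13525 ≡ 40937 (mod 54462).

40937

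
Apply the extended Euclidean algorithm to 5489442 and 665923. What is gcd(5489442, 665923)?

Apply Euclid's algorithm to 5489442 and 665923:
5489442 = 8·665923 + 162058
665923 = 4·162058 + 17691
162058 = 9·17691 + 2839
17691 = 6·2839 + 657
2839 = 4·657 + 211
657 = 3·211 + 24
211 = 8·24 + 19
24 = 1·19 + 5
19 = 3·5 + 4
5 = 1·4 + 1
4 = 4·1 + 0
gcd(5489442, 665923) = 1.
Working backward:
1 = 5 − 4
1 = −19 + 4·5
1 = 4·24 − 5·19
1 = −5·211 + 44·24
1 = 44·657 − 137·211
1 = −137·2839 + 592·657
1 = 592·17691 − 3689·2839
1 = −3689·162058 + 33793·17691
1 = 33793·665923 − 138861·162058
1 = −138861·5489442 + 1144681·665923
So 1 = (-138861)·5489442 + (1144681)·665923.

1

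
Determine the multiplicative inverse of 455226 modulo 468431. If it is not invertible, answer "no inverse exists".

49344

gcd(468431, 455226) by repeated division:
468431 = 1*455226 + 13205
455226 = 34*13205 + 6256
13205 = 2*6256 + 693
6256 = 9*693 + 19
693 = 36*19 + 9
19 = 2*9 + 1
9 = 9*1 + 0
Since gcd(455226, 468431) = 1, back-substitute to write 1 as a combination:
1 = 19 − 2·9
1 = −2·693 + 73·19
1 = 73·6256 − 659·693
1 = −659·13205 + 1391·6256
1 = 1391·455226 − 47953·13205
1 = −47953·468431 + 49344·455226
So 455226·49344 ≡ 1 (mod 468431).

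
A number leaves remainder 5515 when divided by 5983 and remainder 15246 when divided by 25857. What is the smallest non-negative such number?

153140400

Write x = 5515 + 5983·k. Then 5983·k ≡ 15246 − 5515 ≡ 9731 (mod 25857).
Need 5983⁻¹ mod 25857. Extended Euclid on (25857, 5983):
25857 = 4*5983 + 1925
5983 = 3*1925 + 208
1925 = 9*208 + 53
208 = 3*53 + 49
53 = 1*49 + 4
49 = 12*4 + 1
4 = 4*1 + 0
Back-substitute:
1 = 49 − 12·4
1 = −12·53 + 13·49
1 = 13·208 − 51·53
1 = −51·1925 + 472·208
1 = 472·5983 − 1467·1925
1 = −1467·25857 + 6340·5983
5983⁻¹ ≡ 6340 (mod 25857), so k ≡ 6340·9731 ≡ 25595 (mod 25857).
x = 5515 + 5983·25595 = 153140400.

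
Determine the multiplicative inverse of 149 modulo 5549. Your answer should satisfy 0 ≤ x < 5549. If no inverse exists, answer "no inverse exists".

4469

gcd(5549, 149) by repeated division:
5549 = 37×149 + 36
149 = 4×36 + 5
36 = 7×5 + 1
5 = 5×1 + 0
The gcd is 1. Working backward:
1 = 36 − 7·5
1 = −7·149 + 29·36
1 = 29·5549 − 1080·149
Hence 149⁻¹ ≡ -1080 ≡ 4469 (mod 5549).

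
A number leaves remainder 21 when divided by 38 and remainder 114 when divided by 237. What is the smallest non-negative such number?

Write x = 21 + 38·k. Then 38·k ≡ 114 − 21 ≡ 93 (mod 237).
Need 38⁻¹ mod 237. Extended Euclid on (237, 38):
237 = 6*38 + 9
38 = 4*9 + 2
9 = 4*2 + 1
2 = 2*1 + 0
Back-substitute:
1 = 9 − 4·2
1 = −4·38 + 17·9
1 = 17·237 − 106·38
38⁻¹ ≡ 131 (mod 237), so k ≡ 131·93 ≡ 96 (mod 237).
x = 21 + 38·96 = 3669.

3669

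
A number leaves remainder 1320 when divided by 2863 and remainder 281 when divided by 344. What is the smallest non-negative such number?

364921

Write x = 1320 + 2863·k. Then 2863·k ≡ 281 − 1320 ≡ 337 (mod 344).
Need 2863⁻¹ mod 344. Extended Euclid on (344, 111):
344 = 3*111 + 11
111 = 10*11 + 1
11 = 11*1 + 0
Back-substitute:
1 = 111 − 10·11
1 = −10·344 + 31·111
2863⁻¹ ≡ 31 (mod 344), so k ≡ 31·337 ≡ 127 (mod 344).
x = 1320 + 2863·127 = 364921.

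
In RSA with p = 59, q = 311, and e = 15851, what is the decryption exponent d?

7871

φ(n) = (p−1)(q−1) = 58·310 = 17980.
Need d with 15851·d ≡ 1 (mod 17980). Apply the extended Euclidean algorithm:
17980 = 1*15851 + 2129
15851 = 7*2129 + 948
2129 = 2*948 + 233
948 = 4*233 + 16
233 = 14*16 + 9
16 = 1*9 + 7
9 = 1*7 + 2
7 = 3*2 + 1
2 = 2*1 + 0
Back-substitute:
1 = 7 − 3·2
1 = −3·9 + 4·7
1 = 4·16 − 7·9
1 = −7·233 + 102·16
1 = 102·948 − 415·233
1 = −415·2129 + 932·948
1 = 932·15851 − 6939·2129
1 = −6939·17980 + 7871·15851
So 15851·7871 ≡ 1 (mod 17980), hence d = 7871.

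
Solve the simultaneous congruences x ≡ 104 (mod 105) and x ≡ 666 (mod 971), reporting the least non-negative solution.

42419

Write x = 104 + 105·k. Then 105·k ≡ 666 − 104 ≡ 562 (mod 971).
Need 105⁻¹ mod 971. Extended Euclid on (971, 105):
971 = 9×105 + 26
105 = 4×26 + 1
26 = 26×1 + 0
Back-substitute:
1 = 105 − 4·26
1 = −4·971 + 37·105
105⁻¹ ≡ 37 (mod 971), so k ≡ 37·562 ≡ 403 (mod 971).
x = 104 + 105·403 = 42419.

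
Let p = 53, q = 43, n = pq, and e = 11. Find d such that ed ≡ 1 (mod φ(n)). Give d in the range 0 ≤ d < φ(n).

φ(n) = (p−1)(q−1) = 52·42 = 2184.
Need d with 11·d ≡ 1 (mod 2184). Apply the extended Euclidean algorithm:
2184 = 198*11 + 6
11 = 1*6 + 5
6 = 1*5 + 1
5 = 5*1 + 0
Back-substitute:
1 = 6 − 5
1 = −11 + 2·6
1 = 2·2184 − 397·11
So 11·(-397) ≡ 1 (mod 2184), hence d ≡ -397 ≡ 1787 (mod 2184).

1787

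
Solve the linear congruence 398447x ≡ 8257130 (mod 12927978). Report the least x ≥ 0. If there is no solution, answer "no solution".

First find gcd(398447, 12927978):
12927978 = 32*398447 + 177674
398447 = 2*177674 + 43099
177674 = 4*43099 + 5278
43099 = 8*5278 + 875
5278 = 6*875 + 28
875 = 31*28 + 7
28 = 4*7 + 0
gcd = 7 and 7 | 8257130, so solutions exist. Divide through by 7: 56921x ≡ 1179590 (mod 1846854).
Now find 56921⁻¹ mod 1846854:
1846854 = 32*56921 + 25382
56921 = 2*25382 + 6157
25382 = 4*6157 + 754
6157 = 8*754 + 125
754 = 6*125 + 4
125 = 31*4 + 1
4 = 4*1 + 0
Back-substitute:
1 = 125 − 31·4
1 = −31·754 + 187·125
1 = 187·6157 − 1527·754
1 = −1527·25382 + 6295·6157
1 = 6295·56921 − 14117·25382
1 = −14117·1846854 + 458039·56921
So 56921⁻¹ ≡ 458039 (mod 1846854).
Then x ≡ 458039·1179590 ≡ 1086310 (mod 1846854); the smallest non-negative solution is x = 1086310.

1086310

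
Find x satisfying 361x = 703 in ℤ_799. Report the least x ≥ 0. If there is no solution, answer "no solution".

First find gcd(361, 799):
799 = 2×361 + 77
361 = 4×77 + 53
77 = 1×53 + 24
53 = 2×24 + 5
24 = 4×5 + 4
5 = 1×4 + 1
4 = 4×1 + 0
gcd = 1, so a unique solution mod 799 exists.
Back-substitute for the Bézout coefficients:
1 = 5 − 4
1 = −24 + 5·5
1 = 5·53 − 11·24
1 = −11·77 + 16·53
1 = 16·361 − 75·77
1 = −75·799 + 166·361
So 361·(166) ≡ 1 (mod 799), giving 361⁻¹ ≡ 166.
x ≡ 361⁻¹·703 ≡ 166·703 ≡ 44 (mod 799).

44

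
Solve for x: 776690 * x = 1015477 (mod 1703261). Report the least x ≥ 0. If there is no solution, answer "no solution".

1468204

First find gcd(776690, 1703261):
1703261 = 2·776690 + 149881
776690 = 5·149881 + 27285
149881 = 5·27285 + 13456
27285 = 2·13456 + 373
13456 = 36·373 + 28
373 = 13·28 + 9
28 = 3·9 + 1
9 = 9·1 + 0
gcd = 1, so a unique solution mod 1703261 exists.
Back-substitute for the Bézout coefficients:
1 = 28 − 3·9
1 = −3·373 + 40·28
1 = 40·13456 − 1443·373
1 = −1443·27285 + 2926·13456
1 = 2926·149881 − 16073·27285
1 = −16073·776690 + 83291·149881
1 = 83291·1703261 − 182655·776690
So 776690·(-182655) ≡ 1 (mod 1703261), giving 776690⁻¹ ≡ 1520606.
x ≡ 776690⁻¹·1015477 ≡ 1520606·1015477 ≡ 1468204 (mod 1703261).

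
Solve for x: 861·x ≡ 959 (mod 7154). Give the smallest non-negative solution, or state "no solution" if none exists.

First find gcd(861, 7154):
7154 = 8*861 + 266
861 = 3*266 + 63
266 = 4*63 + 14
63 = 4*14 + 7
14 = 2*7 + 0
gcd = 7 and 7 | 959, so solutions exist. Divide through by 7: 123x ≡ 137 (mod 1022).
Now find 123⁻¹ mod 1022:
1022 = 8×123 + 38
123 = 3×38 + 9
38 = 4×9 + 2
9 = 4×2 + 1
2 = 2×1 + 0
Back-substitute:
1 = 9 − 4·2
1 = −4·38 + 17·9
1 = 17·123 − 55·38
1 = −55·1022 + 457·123
So 123⁻¹ ≡ 457 (mod 1022).
Then x ≡ 457·137 ≡ 267 (mod 1022); the smallest non-negative solution is x = 267.

267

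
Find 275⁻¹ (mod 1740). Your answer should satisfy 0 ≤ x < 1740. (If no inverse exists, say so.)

no inverse exists

Compute gcd(275, 1740):
1740 = 6·275 + 90
275 = 3·90 + 5
90 = 18·5 + 0
gcd(275, 1740) = 5 ≠ 1, so 275 has no multiplicative inverse modulo 1740.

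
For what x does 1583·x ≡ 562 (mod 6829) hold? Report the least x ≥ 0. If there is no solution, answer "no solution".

3197

First find gcd(1583, 6829):
6829 = 4·1583 + 497
1583 = 3·497 + 92
497 = 5·92 + 37
92 = 2·37 + 18
37 = 2·18 + 1
18 = 18·1 + 0
gcd = 1, so a unique solution mod 6829 exists.
Back-substitute for the Bézout coefficients:
1 = 37 − 2·18
1 = −2·92 + 5·37
1 = 5·497 − 27·92
1 = −27·1583 + 86·497
1 = 86·6829 − 371·1583
So 1583·(-371) ≡ 1 (mod 6829), giving 1583⁻¹ ≡ 6458.
x ≡ 1583⁻¹·562 ≡ 6458·562 ≡ 3197 (mod 6829).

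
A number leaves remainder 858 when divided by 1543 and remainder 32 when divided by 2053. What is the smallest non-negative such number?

2289127

Write x = 858 + 1543·k. Then 1543·k ≡ 32 − 858 ≡ 1227 (mod 2053).
Need 1543⁻¹ mod 2053. Extended Euclid on (2053, 1543):
2053 = 1·1543 + 510
1543 = 3·510 + 13
510 = 39·13 + 3
13 = 4·3 + 1
3 = 3·1 + 0
Back-substitute:
1 = 13 − 4·3
1 = −4·510 + 157·13
1 = 157·1543 − 475·510
1 = −475·2053 + 632·1543
1543⁻¹ ≡ 632 (mod 2053), so k ≡ 632·1227 ≡ 1483 (mod 2053).
x = 858 + 1543·1483 = 2289127.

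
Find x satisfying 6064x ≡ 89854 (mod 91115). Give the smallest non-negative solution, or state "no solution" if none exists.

First find gcd(6064, 91115):
91115 = 15×6064 + 155
6064 = 39×155 + 19
155 = 8×19 + 3
19 = 6×3 + 1
3 = 3×1 + 0
gcd = 1, so a unique solution mod 91115 exists.
Back-substitute for the Bézout coefficients:
1 = 19 − 6·3
1 = −6·155 + 49·19
1 = 49·6064 − 1917·155
1 = −1917·91115 + 28804·6064
So 6064·(28804) ≡ 1 (mod 91115), giving 6064⁻¹ ≡ 28804.
x ≡ 6064⁻¹·89854 ≡ 28804·89854 ≡ 33041 (mod 91115).

33041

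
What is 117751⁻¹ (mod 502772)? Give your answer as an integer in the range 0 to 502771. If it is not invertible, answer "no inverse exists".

Run Euclid on (502772, 117751):
502772 = 4*117751 + 31768
117751 = 3*31768 + 22447
31768 = 1*22447 + 9321
22447 = 2*9321 + 3805
9321 = 2*3805 + 1711
3805 = 2*1711 + 383
1711 = 4*383 + 179
383 = 2*179 + 25
179 = 7*25 + 4
25 = 6*4 + 1
4 = 4*1 + 0
gcd = 1, so the inverse exists. Back-substitute:
1 = 25 − 6·4
1 = −6·179 + 43·25
1 = 43·383 − 92·179
1 = −92·1711 + 411·383
1 = 411·3805 − 914·1711
1 = −914·9321 + 2239·3805
1 = 2239·22447 − 5392·9321
1 = −5392·31768 + 7631·22447
1 = 7631·117751 − 28285·31768
1 = −28285·502772 + 120771·117751
So 117751·120771 ≡ 1 (mod 502772).

120771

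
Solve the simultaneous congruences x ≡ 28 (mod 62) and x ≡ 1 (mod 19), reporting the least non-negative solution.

Write x = 28 + 62·k. Then 62·k ≡ 1 − 28 ≡ 11 (mod 19).
Need 62⁻¹ mod 19. Extended Euclid on (19, 5):
19 = 3*5 + 4
5 = 1*4 + 1
4 = 4*1 + 0
Back-substitute:
1 = 5 − 4
1 = −19 + 4·5
62⁻¹ ≡ 4 (mod 19), so k ≡ 4·11 ≡ 6 (mod 19).
x = 28 + 62·6 = 400.

400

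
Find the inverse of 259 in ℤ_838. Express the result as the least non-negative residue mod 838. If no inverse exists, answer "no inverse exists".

Apply the Euclidean algorithm to 838 and 259:
838 = 3*259 + 61
259 = 4*61 + 15
61 = 4*15 + 1
15 = 15*1 + 0
Since gcd(259, 838) = 1, back-substitute to write 1 as a combination:
1 = 61 − 4·15
1 = −4·259 + 17·61
1 = 17·838 − 55·259
Hence 259⁻¹ ≡ -55 ≡ 783 (mod 838).

783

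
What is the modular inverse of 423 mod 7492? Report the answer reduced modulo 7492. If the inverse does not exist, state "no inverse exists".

6571

Apply the Euclidean algorithm to 7492 and 423:
7492 = 17×423 + 301
423 = 1×301 + 122
301 = 2×122 + 57
122 = 2×57 + 8
57 = 7×8 + 1
8 = 8×1 + 0
Since gcd(423, 7492) = 1, back-substitute to write 1 as a combination:
1 = 57 − 7·8
1 = −7·122 + 15·57
1 = 15·301 − 37·122
1 = −37·423 + 52·301
1 = 52·7492 − 921·423
Hence 423⁻¹ ≡ -921 ≡ 6571 (mod 7492).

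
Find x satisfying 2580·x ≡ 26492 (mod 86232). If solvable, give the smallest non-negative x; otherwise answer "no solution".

gcd(2580, 86232):
86232 = 33·2580 + 1092
2580 = 2·1092 + 396
1092 = 2·396 + 300
396 = 1·300 + 96
300 = 3·96 + 12
96 = 8·12 + 0
gcd = 12, but 12 ∤ 26492, so the congruence has no solution.

no solution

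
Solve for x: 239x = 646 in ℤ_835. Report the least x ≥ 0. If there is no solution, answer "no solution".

394

First find gcd(239, 835):
835 = 3*239 + 118
239 = 2*118 + 3
118 = 39*3 + 1
3 = 3*1 + 0
gcd = 1, so a unique solution mod 835 exists.
Back-substitute for the Bézout coefficients:
1 = 118 − 39·3
1 = −39·239 + 79·118
1 = 79·835 − 276·239
So 239·(-276) ≡ 1 (mod 835), giving 239⁻¹ ≡ 559.
x ≡ 239⁻¹·646 ≡ 559·646 ≡ 394 (mod 835).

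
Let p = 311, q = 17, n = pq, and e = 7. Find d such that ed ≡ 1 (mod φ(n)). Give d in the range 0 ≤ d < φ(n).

3543

φ(n) = (p−1)(q−1) = 310·16 = 4960.
Need d with 7·d ≡ 1 (mod 4960). Apply the extended Euclidean algorithm:
4960 = 708*7 + 4
7 = 1*4 + 3
4 = 1*3 + 1
3 = 3*1 + 0
Back-substitute:
1 = 4 − 3
1 = −7 + 2·4
1 = 2·4960 − 1417·7
So 7·(-1417) ≡ 1 (mod 4960), hence d ≡ -1417 ≡ 3543 (mod 4960).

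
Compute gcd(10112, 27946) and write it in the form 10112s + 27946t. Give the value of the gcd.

Apply Euclid's algorithm to 27946 and 10112:
27946 = 2·10112 + 7722
10112 = 1·7722 + 2390
7722 = 3·2390 + 552
2390 = 4·552 + 182
552 = 3·182 + 6
182 = 30·6 + 2
6 = 3·2 + 0
gcd(10112, 27946) = 2.
Working backward:
2 = 182 − 30·6
2 = −30·552 + 91·182
2 = 91·2390 − 394·552
2 = −394·7722 + 1273·2390
2 = 1273·10112 − 1667·7722
2 = −1667·27946 + 4607·10112
So 2 = (-1667)·27946 + (4607)·10112.

2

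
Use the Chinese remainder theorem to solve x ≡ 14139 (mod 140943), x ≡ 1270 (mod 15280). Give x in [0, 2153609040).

Write x = 14139 + 140943·k. Then 140943·k ≡ 1270 − 14139 ≡ 2411 (mod 15280).
Need 140943⁻¹ mod 15280. Extended Euclid on (15280, 3423):
15280 = 4·3423 + 1588
3423 = 2·1588 + 247
1588 = 6·247 + 106
247 = 2·106 + 35
106 = 3·35 + 1
35 = 35·1 + 0
Back-substitute:
1 = 106 − 3·35
1 = −3·247 + 7·106
1 = 7·1588 − 45·247
1 = −45·3423 + 97·1588
1 = 97·15280 − 433·3423
140943⁻¹ ≡ 14847 (mod 15280), so k ≡ 14847·2411 ≡ 10357 (mod 15280).
x = 14139 + 140943·10357 = 1459760790.

1459760790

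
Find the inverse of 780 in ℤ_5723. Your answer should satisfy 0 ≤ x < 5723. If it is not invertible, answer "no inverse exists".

3177

Apply the Euclidean algorithm to 5723 and 780:
5723 = 7×780 + 263
780 = 2×263 + 254
263 = 1×254 + 9
254 = 28×9 + 2
9 = 4×2 + 1
2 = 2×1 + 0
Since gcd(780, 5723) = 1, back-substitute to write 1 as a combination:
1 = 9 − 4·2
1 = −4·254 + 113·9
1 = 113·263 − 117·254
1 = −117·780 + 347·263
1 = 347·5723 − 2546·780
Thus 780·(-2546) ≡ 1 (mod 5723); reducing, -2546 mod 5723 = 3177.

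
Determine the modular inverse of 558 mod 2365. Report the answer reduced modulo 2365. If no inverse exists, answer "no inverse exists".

Run Euclid on (2365, 558):
2365 = 4×558 + 133
558 = 4×133 + 26
133 = 5×26 + 3
26 = 8×3 + 2
3 = 1×2 + 1
2 = 2×1 + 0
The gcd is 1. Working backward:
1 = 3 − 2
1 = −26 + 9·3
1 = 9·133 − 46·26
1 = −46·558 + 193·133
1 = 193·2365 − 818·558
Hence 558⁻¹ ≡ -818 ≡ 1547 (mod 2365).

1547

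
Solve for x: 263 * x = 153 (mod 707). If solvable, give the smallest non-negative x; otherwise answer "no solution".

First find gcd(263, 707):
707 = 2×263 + 181
263 = 1×181 + 82
181 = 2×82 + 17
82 = 4×17 + 14
17 = 1×14 + 3
14 = 4×3 + 2
3 = 1×2 + 1
2 = 2×1 + 0
gcd = 1, so a unique solution mod 707 exists.
Back-substitute for the Bézout coefficients:
1 = 3 − 2
1 = −14 + 5·3
1 = 5·17 − 6·14
1 = −6·82 + 29·17
1 = 29·181 − 64·82
1 = −64·263 + 93·181
1 = 93·707 − 250·263
So 263·(-250) ≡ 1 (mod 707), giving 263⁻¹ ≡ 457.
x ≡ 263⁻¹·153 ≡ 457·153 ≡ 635 (mod 707).

635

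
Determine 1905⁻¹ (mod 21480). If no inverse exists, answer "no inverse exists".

Compute gcd(1905, 21480):
21480 = 11*1905 + 525
1905 = 3*525 + 330
525 = 1*330 + 195
330 = 1*195 + 135
195 = 1*135 + 60
135 = 2*60 + 15
60 = 4*15 + 0
gcd(1905, 21480) = 15 ≠ 1, so 1905 has no multiplicative inverse modulo 21480.

no inverse exists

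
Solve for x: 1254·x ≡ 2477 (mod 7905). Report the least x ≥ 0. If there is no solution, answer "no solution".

no solution

gcd(1254, 7905):
7905 = 6×1254 + 381
1254 = 3×381 + 111
381 = 3×111 + 48
111 = 2×48 + 15
48 = 3×15 + 3
15 = 5×3 + 0
gcd = 3, but 3 ∤ 2477, so the congruence has no solution.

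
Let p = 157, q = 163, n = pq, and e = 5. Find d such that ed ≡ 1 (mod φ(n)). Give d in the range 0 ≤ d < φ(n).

10109

φ(n) = (p−1)(q−1) = 156·162 = 25272.
Need d with 5·d ≡ 1 (mod 25272). Apply the extended Euclidean algorithm:
25272 = 5054*5 + 2
5 = 2*2 + 1
2 = 2*1 + 0
Back-substitute:
1 = 5 − 2·2
1 = −2·25272 + 10109·5
So 5·10109 ≡ 1 (mod 25272), hence d = 10109.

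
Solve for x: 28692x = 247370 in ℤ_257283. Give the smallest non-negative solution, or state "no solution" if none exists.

no solution

gcd(28692, 257283):
257283 = 8*28692 + 27747
28692 = 1*27747 + 945
27747 = 29*945 + 342
945 = 2*342 + 261
342 = 1*261 + 81
261 = 3*81 + 18
81 = 4*18 + 9
18 = 2*9 + 0
gcd = 9, but 9 ∤ 247370, so the congruence has no solution.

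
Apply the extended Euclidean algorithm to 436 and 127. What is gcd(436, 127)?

Euclidean algorithm:
436 = 3*127 + 55
127 = 2*55 + 17
55 = 3*17 + 4
17 = 4*4 + 1
4 = 4*1 + 0
gcd(436, 127) = 1.
Express as a combination:
1 = 17 − 4·4
1 = −4·55 + 13·17
1 = 13·127 − 30·55
1 = −30·436 + 103·127
So 1 = (-30)·436 + (103)·127.

1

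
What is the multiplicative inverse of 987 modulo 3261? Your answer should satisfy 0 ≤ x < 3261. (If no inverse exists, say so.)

Compute gcd(987, 3261):
3261 = 3×987 + 300
987 = 3×300 + 87
300 = 3×87 + 39
87 = 2×39 + 9
39 = 4×9 + 3
9 = 3×3 + 0
Since gcd = 3 > 1, 987 is not a unit mod 3261.

no inverse exists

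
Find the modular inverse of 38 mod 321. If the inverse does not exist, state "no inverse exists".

Run Euclid on (321, 38):
321 = 8*38 + 17
38 = 2*17 + 4
17 = 4*4 + 1
4 = 4*1 + 0
Since gcd(38, 321) = 1, back-substitute to write 1 as a combination:
1 = 17 − 4·4
1 = −4·38 + 9·17
1 = 9·321 − 76·38
So 38·(-76) ≡ 1 (mod 321), and -76 ≡ 245 (mod 321).

245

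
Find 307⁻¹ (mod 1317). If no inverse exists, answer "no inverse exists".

1021

Run Euclid on (1317, 307):
1317 = 4*307 + 89
307 = 3*89 + 40
89 = 2*40 + 9
40 = 4*9 + 4
9 = 2*4 + 1
4 = 4*1 + 0
gcd = 1, so the inverse exists. Back-substitute:
1 = 9 − 2·4
1 = −2·40 + 9·9
1 = 9·89 − 20·40
1 = −20·307 + 69·89
1 = 69·1317 − 296·307
So 307·(-296) ≡ 1 (mod 1317), and -296 ≡ 1021 (mod 1317).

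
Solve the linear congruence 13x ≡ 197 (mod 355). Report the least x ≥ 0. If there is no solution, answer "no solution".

First find gcd(13, 355):
355 = 27*13 + 4
13 = 3*4 + 1
4 = 4*1 + 0
gcd = 1, so a unique solution mod 355 exists.
Back-substitute for the Bézout coefficients:
1 = 13 − 3·4
1 = −3·355 + 82·13
So 13·(82) ≡ 1 (mod 355), giving 13⁻¹ ≡ 82.
x ≡ 13⁻¹·197 ≡ 82·197 ≡ 179 (mod 355).

179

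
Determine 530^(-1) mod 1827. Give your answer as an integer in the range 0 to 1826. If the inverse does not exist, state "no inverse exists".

Extended Euclidean algorithm:
1827 = 3×530 + 237
530 = 2×237 + 56
237 = 4×56 + 13
56 = 4×13 + 4
13 = 3×4 + 1
4 = 4×1 + 0
Since gcd(530, 1827) = 1, back-substitute to write 1 as a combination:
1 = 13 − 3·4
1 = −3·56 + 13·13
1 = 13·237 − 55·56
1 = −55·530 + 123·237
1 = 123·1827 − 424·530
So 530·(-424) ≡ 1 (mod 1827), and -424 ≡ 1403 (mod 1827).

1403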